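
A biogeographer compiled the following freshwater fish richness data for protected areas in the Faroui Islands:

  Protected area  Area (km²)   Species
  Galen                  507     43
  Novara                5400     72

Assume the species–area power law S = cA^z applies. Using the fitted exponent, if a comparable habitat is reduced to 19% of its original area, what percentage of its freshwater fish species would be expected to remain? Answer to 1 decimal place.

z = ln(72/43) / ln(5400/507) = 0.5155 / 2.3656 = 0.2179
S_new/S_old = (A_new/A_old)^z = 0.19^0.2179 = exp(0.2179 × -1.6607) = 0.6964

69.6%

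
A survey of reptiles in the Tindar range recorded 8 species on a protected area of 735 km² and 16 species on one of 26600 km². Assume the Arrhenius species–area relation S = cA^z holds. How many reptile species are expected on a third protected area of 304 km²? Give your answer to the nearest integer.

7

z = ln(16/8) / ln(26600/735) = 0.6931 / 3.5888 = 0.1931
c = 8 / 735^0.1931 = 8 / 3.578 = 2.236
S₃ = 2.236 × 304^0.1931 = 2.236 × 3.017 ≈ 6.746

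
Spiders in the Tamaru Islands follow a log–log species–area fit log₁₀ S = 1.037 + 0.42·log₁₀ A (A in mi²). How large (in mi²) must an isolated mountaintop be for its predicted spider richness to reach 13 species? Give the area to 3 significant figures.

13 = 10.89 × A^0.42  ⇒  A^0.42 = 13/10.89 = 1.194
ln A = ln(1.194) / 0.42 = 0.1772 / 0.42 = 0.4218
A = e^0.4218 ≈ 1.525 mi²

1.52 mi²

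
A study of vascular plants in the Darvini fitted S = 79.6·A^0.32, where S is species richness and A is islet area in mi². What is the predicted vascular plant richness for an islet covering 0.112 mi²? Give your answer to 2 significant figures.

S = 79.6 × 0.112^0.32
ln S = ln 79.6 + 0.32 × ln 0.112 = 4.3770 + 0.32 × -2.1893 = 3.6765
S = e^3.6765 ≈ 39.51

40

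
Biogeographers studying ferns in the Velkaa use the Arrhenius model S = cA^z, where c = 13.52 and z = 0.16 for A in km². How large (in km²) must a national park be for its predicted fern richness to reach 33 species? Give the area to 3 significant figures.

264 km²

33 = 13.52 × A^0.16  ⇒  A^0.16 = 33/13.52 = 2.441
ln A = ln(2.441) / 0.16 = 0.8923 / 0.16 = 5.5771
A = e^5.5771 ≈ 264.3 km²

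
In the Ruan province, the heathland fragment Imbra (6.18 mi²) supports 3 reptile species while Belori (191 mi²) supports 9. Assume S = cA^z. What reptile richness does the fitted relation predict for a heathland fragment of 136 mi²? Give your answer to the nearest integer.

8

z = ln(9/3) / ln(191/6.18) = 1.0986 / 3.4310 = 0.3202
c = 3 / 6.18^0.3202 = 3 / 1.792 = 1.674
S₃ = 1.674 × 136^0.3202 = 1.674 × 4.821 ≈ 8.073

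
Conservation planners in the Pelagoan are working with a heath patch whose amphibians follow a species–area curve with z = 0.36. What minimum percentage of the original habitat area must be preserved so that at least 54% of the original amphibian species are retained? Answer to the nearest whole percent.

18%

Need (A_new/A_old)^0.36 = 0.54, so A_new/A_old = 0.54^(1/0.36) = 0.54^2.778
ln(A_new/A_old) = ln 0.54 / 0.36 = -0.6162 / 0.36 = -1.7116
A_new/A_old = e^-1.7116 ≈ 0.1806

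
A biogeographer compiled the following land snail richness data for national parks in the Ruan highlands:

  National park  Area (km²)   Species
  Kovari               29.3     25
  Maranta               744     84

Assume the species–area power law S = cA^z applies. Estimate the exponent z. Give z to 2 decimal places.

0.37

Taking logs: ln S = ln c + z ln A, so z = (ln S₂ − ln S₁)/(ln A₂ − ln A₁).
z = ln(84/25) / ln(744/29.3) = ln(3.36) / ln(25.39) = 1.2119 / 3.2345 = 0.3747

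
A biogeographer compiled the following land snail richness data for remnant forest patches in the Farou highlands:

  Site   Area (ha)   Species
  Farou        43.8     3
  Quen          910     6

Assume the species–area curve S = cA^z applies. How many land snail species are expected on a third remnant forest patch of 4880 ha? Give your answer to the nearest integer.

9

z = ln(6/3) / ln(910/43.8) = 0.6931 / 3.0338 = 0.2285
c = 3 / 43.8^0.2285 = 3 / 2.372 = 1.265
S₃ = 1.265 × 4880^0.2285 = 1.265 × 6.962 ≈ 8.806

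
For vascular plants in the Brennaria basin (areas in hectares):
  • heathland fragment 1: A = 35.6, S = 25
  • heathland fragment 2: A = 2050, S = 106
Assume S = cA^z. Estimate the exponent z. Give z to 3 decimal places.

Taking logs: ln S = ln c + z ln A, so z = (ln S₂ − ln S₁)/(ln A₂ − ln A₁).
z = ln(106/25) / ln(2050/35.6) = ln(4.24) / ln(57.58) = 1.4446 / 4.0532 = 0.3564

0.356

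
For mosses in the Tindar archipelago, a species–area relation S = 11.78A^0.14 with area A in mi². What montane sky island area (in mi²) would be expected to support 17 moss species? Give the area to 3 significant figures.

17 = 11.78 × A^0.14  ⇒  A^0.14 = 17/11.78 = 1.443
ln A = ln(1.443) / 0.14 = 0.3668 / 0.14 = 2.6201
A = e^2.6201 ≈ 13.74 mi²

13.7 mi²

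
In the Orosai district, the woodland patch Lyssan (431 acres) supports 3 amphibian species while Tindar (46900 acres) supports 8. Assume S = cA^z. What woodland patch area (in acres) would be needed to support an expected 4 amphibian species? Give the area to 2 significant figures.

1700 acres

z = ln(8/3) / ln(46900/431) = 0.9808 / 4.6897 = 0.2091
c = 3 / 431^0.2091 = 3 / 3.556 = 0.8436
A = (4/0.8436)^(1/0.2091) ⇒ ln A = ln(4.742)/0.2091 = 7.4416
A = e^7.4416 ≈ 1705 acres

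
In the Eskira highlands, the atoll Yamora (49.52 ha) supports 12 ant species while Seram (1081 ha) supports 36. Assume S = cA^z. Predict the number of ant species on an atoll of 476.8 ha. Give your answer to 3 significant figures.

26.9

z = ln(36/12) / ln(1081/49.52) = 1.0986 / 3.0833 = 0.3563
c = 12 / 49.52^0.3563 = 12 / 4.017 = 2.987
S₃ = 2.987 × 476.8^0.3563 = 2.987 × 9.002 ≈ 26.89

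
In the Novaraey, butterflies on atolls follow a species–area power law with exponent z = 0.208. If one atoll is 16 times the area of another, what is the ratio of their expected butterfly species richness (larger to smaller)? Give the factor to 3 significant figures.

S₂/S₁ = (A₂/A₁)^z = 16^0.208
ln(S₂/S₁) = 0.208 × ln 16 = 0.208 × 2.7726 = 0.5767
S₂/S₁ = e^0.5767 ≈ 1.78

1.78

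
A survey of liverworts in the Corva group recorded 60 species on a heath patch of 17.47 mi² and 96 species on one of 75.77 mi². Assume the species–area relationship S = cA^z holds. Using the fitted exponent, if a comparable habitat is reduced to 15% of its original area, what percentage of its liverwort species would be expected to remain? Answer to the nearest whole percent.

54%

z = ln(96/60) / ln(75.77/17.47) = 0.4700 / 1.4672 = 0.3203
S_new/S_old = (A_new/A_old)^z = 0.15^0.3203 = exp(0.3203 × -1.8971) = 0.5446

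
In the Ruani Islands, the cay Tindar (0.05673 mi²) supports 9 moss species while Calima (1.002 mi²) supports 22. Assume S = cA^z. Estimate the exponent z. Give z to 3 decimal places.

Taking logs: ln S = ln c + z ln A, so z = (ln S₂ − ln S₁)/(ln A₂ − ln A₁).
z = ln(22/9) / ln(1.002/0.05673) = ln(2.444) / ln(17.66) = 0.8938 / 2.8715 = 0.3113

0.311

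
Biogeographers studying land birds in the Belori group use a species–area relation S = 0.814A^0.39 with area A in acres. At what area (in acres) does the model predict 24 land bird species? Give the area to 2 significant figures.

5900 acres

24 = 0.814 × A^0.39  ⇒  A^0.39 = 24/0.814 = 29.48
ln A = ln(29.48) / 0.39 = 3.3838 / 0.39 = 8.6765
A = e^8.6765 ≈ 5864 acres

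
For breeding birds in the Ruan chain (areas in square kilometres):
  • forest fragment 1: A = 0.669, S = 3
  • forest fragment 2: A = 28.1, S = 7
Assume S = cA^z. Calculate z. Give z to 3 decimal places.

Taking logs: ln S = ln c + z ln A, so z = (ln S₂ − ln S₁)/(ln A₂ − ln A₁).
z = ln(7/3) / ln(28.1/0.669) = ln(2.333) / ln(42) = 0.8473 / 3.7377 = 0.2267

0.227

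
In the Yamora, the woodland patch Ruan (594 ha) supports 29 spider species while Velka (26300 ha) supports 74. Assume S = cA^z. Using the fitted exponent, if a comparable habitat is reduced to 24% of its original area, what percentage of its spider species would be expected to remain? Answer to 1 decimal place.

z = ln(74/29) / ln(26300/594) = 0.9368 / 3.7904 = 0.2471
S_new/S_old = (A_new/A_old)^z = 0.24^0.2471 = exp(0.2471 × -1.4271) = 0.7028

70.3%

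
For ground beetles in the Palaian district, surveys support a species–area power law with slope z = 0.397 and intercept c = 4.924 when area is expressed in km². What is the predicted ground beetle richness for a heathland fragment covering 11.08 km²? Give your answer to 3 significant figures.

S = 4.924 × 11.08^0.397
ln S = ln 4.924 + 0.397 × ln 11.08 = 1.5941 + 0.397 × 2.4051 = 2.5490
S = e^2.5490 ≈ 12.79

12.8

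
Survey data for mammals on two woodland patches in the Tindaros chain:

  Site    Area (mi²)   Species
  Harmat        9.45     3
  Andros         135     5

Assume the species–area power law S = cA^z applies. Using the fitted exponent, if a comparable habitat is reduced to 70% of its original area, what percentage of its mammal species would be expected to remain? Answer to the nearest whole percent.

z = ln(5/3) / ln(135/9.45) = 0.5108 / 2.6593 = 0.1921
S_new/S_old = (A_new/A_old)^z = 0.7^0.1921 = exp(0.1921 × -0.3567) = 0.9338

93%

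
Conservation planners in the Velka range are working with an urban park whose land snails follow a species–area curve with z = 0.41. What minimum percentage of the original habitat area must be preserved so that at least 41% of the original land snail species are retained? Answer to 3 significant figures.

11.4%

Need (A_new/A_old)^0.41 = 0.41, so A_new/A_old = 0.41^(1/0.41) = 0.41^2.439
ln(A_new/A_old) = ln 0.41 / 0.41 = -0.8916 / 0.41 = -2.1746
A_new/A_old = e^-2.1746 ≈ 0.1137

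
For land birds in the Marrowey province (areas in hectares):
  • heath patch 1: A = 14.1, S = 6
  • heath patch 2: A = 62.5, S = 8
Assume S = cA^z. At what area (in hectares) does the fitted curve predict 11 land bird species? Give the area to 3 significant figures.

z = ln(8/6) / ln(62.5/14.1) = 0.2877 / 1.4890 = 0.1932
c = 6 / 14.1^0.1932 = 6 / 1.667 = 3.598
A = (11/3.598)^(1/0.1932) ⇒ ln A = ln(3.057)/0.1932 = 5.7834
A = e^5.7834 ≈ 324.9 hectares

325 hectares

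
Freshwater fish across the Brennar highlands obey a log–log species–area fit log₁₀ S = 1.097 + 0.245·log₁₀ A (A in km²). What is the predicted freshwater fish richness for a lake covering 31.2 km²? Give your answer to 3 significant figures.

29.0

S = 12.5 × 31.2^0.245 = 12.5 × 2.323 ≈ 29.04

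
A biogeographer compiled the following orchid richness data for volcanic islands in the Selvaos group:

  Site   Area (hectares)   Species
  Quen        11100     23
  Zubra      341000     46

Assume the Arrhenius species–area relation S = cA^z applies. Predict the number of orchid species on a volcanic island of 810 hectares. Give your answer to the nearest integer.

14

z = ln(46/23) / ln(341000/11100) = 0.6931 / 3.4249 = 0.2024
c = 23 / 11100^0.2024 = 23 / 6.587 = 3.492
S₃ = 3.492 × 810^0.2024 = 3.492 × 3.878 ≈ 13.54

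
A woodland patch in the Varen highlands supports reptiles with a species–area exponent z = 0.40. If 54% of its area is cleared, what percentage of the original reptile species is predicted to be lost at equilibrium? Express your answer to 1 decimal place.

26.7%

S_new/S_old = (A_new/A_old)^z = 0.46^0.4
= exp(0.4 × ln 0.46) = exp(0.4 × -0.7765) = exp(-0.3106) ≈ 0.733
Fraction lost = 1 − 0.733 = 0.267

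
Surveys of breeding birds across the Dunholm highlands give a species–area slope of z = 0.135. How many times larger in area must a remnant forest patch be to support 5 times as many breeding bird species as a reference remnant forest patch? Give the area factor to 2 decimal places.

(A₂/A₁)^0.135 = 5, so A₂/A₁ = 5^(1/0.135) = 5^7.407
ln(A₂/A₁) = ln 5 / 0.135 = 1.6094 / 0.135 = 11.9218
A₂/A₁ = e^11.9218 ≈ 150507

150506.61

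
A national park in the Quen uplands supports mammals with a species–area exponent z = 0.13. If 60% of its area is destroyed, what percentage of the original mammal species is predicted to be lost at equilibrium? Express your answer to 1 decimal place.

S_new/S_old = (A_new/A_old)^z = 0.4^0.13
= exp(0.13 × ln 0.4) = exp(0.13 × -0.9163) = exp(-0.1191) ≈ 0.8877
Fraction lost = 1 − 0.8877 = 0.1123

11.2%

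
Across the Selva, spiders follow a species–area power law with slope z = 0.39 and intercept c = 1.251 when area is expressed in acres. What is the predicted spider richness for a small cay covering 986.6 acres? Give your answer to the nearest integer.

S = 1.251 × 986.6^0.39
ln S = ln 1.251 + 0.39 × ln 986.6 = 0.2239 + 0.39 × 6.8943 = 2.9127
S = e^2.9127 ≈ 18.41

18 species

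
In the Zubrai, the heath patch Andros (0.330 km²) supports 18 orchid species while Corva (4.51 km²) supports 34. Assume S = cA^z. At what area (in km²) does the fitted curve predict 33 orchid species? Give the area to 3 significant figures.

3.99 km²

z = ln(34/18) / ln(4.51/0.33) = 0.6360 / 2.6150 = 0.2432
c = 18 / 0.33^0.2432 = 18 / 0.7637 = 23.57
A = (33/23.57)^(1/0.2432) ⇒ ln A = ln(1.4)/0.2432 = 1.3836
A = e^1.3836 ≈ 3.989 km²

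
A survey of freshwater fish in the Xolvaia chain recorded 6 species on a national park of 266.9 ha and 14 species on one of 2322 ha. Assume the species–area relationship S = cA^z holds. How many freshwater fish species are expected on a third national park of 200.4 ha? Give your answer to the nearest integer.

5

z = ln(14/6) / ln(2322/266.9) = 0.8473 / 2.1633 = 0.3917
c = 6 / 266.9^0.3917 = 6 / 8.919 = 0.6727
S₃ = 0.6727 × 200.4^0.3917 = 0.6727 × 7.972 ≈ 5.363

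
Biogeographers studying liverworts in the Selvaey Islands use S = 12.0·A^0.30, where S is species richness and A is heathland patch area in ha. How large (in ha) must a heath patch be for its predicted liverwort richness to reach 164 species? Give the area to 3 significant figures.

164 = 12 × A^0.3  ⇒  A^0.3 = 164/12 = 13.67
ln A = ln(13.67) / 0.3 = 2.6150 / 0.3 = 8.7165
A = e^8.7165 ≈ 6103 ha

6100 ha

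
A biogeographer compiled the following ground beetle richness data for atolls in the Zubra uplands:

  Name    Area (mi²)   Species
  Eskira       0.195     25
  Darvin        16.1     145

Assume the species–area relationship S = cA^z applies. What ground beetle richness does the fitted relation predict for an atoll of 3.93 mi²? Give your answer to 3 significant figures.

z = ln(145/25) / ln(16.1/0.195) = 1.7579 / 4.4136 = 0.3983
c = 25 / 0.195^0.3983 = 25 / 0.5215 = 47.94
S₃ = 47.94 × 3.93^0.3983 = 47.94 × 1.725 ≈ 82.69

82.7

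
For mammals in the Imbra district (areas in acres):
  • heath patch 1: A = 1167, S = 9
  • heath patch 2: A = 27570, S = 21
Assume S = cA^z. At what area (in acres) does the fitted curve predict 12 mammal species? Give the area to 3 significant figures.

z = ln(21/9) / ln(27570/1167) = 0.8473 / 3.1623 = 0.2679
c = 9 / 1167^0.2679 = 9 / 6.634 = 1.357
A = (12/1.357)^(1/0.2679) ⇒ ln A = ln(8.846)/0.2679 = 8.1359
A = e^8.1359 ≈ 3415 acres

3410 acres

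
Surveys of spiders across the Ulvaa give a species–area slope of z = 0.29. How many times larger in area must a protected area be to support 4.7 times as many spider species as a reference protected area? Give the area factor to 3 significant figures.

208

(A₂/A₁)^0.29 = 4.7, so A₂/A₁ = 4.7^(1/0.29) = 4.7^3.448
ln(A₂/A₁) = ln 4.7 / 0.29 = 1.5476 / 0.29 = 5.3364
A₂/A₁ = e^5.3364 ≈ 207.8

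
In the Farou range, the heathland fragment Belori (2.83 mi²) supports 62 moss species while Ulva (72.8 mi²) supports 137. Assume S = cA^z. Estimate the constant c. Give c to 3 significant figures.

48.1

z = ln(S₂/S₁) / ln(A₂/A₁) = ln(137/62) / ln(72.8/2.83) = 0.7928 / 3.2474 = 0.2441
c = S₁ / A₁^z = 62 / 2.83^0.2441 = 62 / 1.289 = 48.09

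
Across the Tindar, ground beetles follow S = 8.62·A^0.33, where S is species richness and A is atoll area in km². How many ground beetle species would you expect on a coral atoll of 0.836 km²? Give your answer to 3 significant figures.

8.13

S = 8.62 × 0.836^0.33
ln S = ln 8.62 + 0.33 × ln 0.836 = 2.1541 + 0.33 × -0.1791 = 2.0950
S = e^2.0950 ≈ 8.125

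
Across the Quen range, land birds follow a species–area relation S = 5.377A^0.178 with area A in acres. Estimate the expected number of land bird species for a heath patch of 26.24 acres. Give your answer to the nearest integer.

10 species

S = 5.377 × 26.24^0.178
ln S = ln 5.377 + 0.178 × ln 26.24 = 1.6821 + 0.178 × 3.2673 = 2.2637
S = e^2.2637 ≈ 9.619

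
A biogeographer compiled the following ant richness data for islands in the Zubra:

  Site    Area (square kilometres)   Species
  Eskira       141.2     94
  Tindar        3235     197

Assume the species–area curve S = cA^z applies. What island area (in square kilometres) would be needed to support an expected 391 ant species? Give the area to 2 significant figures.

59000 square kilometres

z = ln(197/94) / ln(3235/141.2) = 0.7399 / 3.1316 = 0.2363
c = 94 / 141.2^0.2363 = 94 / 3.221 = 29.19
A = (391/29.19)^(1/0.2363) ⇒ ln A = ln(13.4)/0.2363 = 10.9831
A = e^10.9831 ≈ 58872 square kilometres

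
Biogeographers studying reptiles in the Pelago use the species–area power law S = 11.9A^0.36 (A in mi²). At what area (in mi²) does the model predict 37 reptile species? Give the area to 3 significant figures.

37 = 11.9 × A^0.36  ⇒  A^0.36 = 37/11.9 = 3.109
ln A = ln(3.109) / 0.36 = 1.1344 / 0.36 = 3.1511
A = e^3.1511 ≈ 23.36 mi²

23.4 mi²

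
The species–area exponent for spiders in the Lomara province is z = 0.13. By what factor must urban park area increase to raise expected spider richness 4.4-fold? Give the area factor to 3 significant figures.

(A₂/A₁)^0.13 = 4.4, so A₂/A₁ = 4.4^(1/0.13) = 4.4^7.692
ln(A₂/A₁) = ln 4.4 / 0.13 = 1.4816 / 0.13 = 11.3970
A₂/A₁ = e^11.3970 ≈ 89050

89100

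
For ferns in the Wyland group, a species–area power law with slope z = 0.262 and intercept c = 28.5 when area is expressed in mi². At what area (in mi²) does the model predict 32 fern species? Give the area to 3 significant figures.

1.56 mi²

32 = 28.5 × A^0.262  ⇒  A^0.262 = 32/28.5 = 1.123
ln A = ln(1.123) / 0.262 = 0.1158 / 0.262 = 0.4421
A = e^0.4421 ≈ 1.556 mi²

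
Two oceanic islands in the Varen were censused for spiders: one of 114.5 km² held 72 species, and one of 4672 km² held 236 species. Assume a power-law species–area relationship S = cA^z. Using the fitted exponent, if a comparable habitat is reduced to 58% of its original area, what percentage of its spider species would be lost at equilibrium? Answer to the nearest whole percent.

16%

z = ln(236/72) / ln(4672/114.5) = 1.1872 / 3.7088 = 0.3201
S_new/S_old = (A_new/A_old)^z = 0.58^0.3201 = exp(0.3201 × -0.5447) = 0.84
Fraction lost = 1 − 0.84 = 0.16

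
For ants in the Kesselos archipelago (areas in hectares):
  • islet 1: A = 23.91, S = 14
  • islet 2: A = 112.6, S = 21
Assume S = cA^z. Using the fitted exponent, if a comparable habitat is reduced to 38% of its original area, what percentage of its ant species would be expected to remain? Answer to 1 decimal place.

z = ln(21/14) / ln(112.6/23.91) = 0.4055 / 1.5495 = 0.2617
S_new/S_old = (A_new/A_old)^z = 0.38^0.2617 = exp(0.2617 × -0.9676) = 0.7763

77.6%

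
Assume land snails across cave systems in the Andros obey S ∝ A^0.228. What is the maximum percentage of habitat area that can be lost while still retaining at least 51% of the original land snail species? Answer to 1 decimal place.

94.8%

Need (A_new/A_old)^0.228 = 0.51, so A_new/A_old = 0.51^(1/0.228) = 0.51^4.386
ln(A_new/A_old) = ln 0.51 / 0.228 = -0.6733 / 0.228 = -2.9533
A_new/A_old = e^-2.9533 ≈ 0.05217
Fraction that can be lost = 1 − 0.05217 = 0.9478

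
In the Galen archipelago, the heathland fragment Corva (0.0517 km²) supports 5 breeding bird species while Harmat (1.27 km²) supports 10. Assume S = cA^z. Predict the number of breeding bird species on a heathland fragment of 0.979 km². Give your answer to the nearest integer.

z = ln(10/5) / ln(1.27/0.0517) = 0.6931 / 3.2013 = 0.2165
c = 5 / 0.0517^0.2165 = 5 / 0.5266 = 9.496
S₃ = 9.496 × 0.979^0.2165 = 9.496 × 0.9954 ≈ 9.452

9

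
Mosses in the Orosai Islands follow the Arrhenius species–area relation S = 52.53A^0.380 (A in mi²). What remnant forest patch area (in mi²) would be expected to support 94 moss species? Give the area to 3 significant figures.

94 = 52.53 × A^0.38  ⇒  A^0.38 = 94/52.53 = 1.789
ln A = ln(1.789) / 0.38 = 0.5819 / 0.38 = 1.5313
A = e^1.5313 ≈ 4.624 mi²

4.62 mi²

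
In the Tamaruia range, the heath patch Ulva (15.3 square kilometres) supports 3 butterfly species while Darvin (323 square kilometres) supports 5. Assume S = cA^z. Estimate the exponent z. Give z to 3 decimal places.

Taking logs: ln S = ln c + z ln A, so z = (ln S₂ − ln S₁)/(ln A₂ − ln A₁).
z = ln(5/3) / ln(323/15.3) = ln(1.667) / ln(21.11) = 0.5108 / 3.0498 = 0.1675

0.167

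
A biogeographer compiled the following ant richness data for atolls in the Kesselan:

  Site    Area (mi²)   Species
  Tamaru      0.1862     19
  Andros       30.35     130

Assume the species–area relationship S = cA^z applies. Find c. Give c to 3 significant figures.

35.8

z = ln(S₂/S₁) / ln(A₂/A₁) = ln(130/19) / ln(30.35/0.1862) = 1.9231 / 5.0937 = 0.3775
c = S₁ / A₁^z = 19 / 0.1862^0.3775 = 19 / 0.5301 = 35.84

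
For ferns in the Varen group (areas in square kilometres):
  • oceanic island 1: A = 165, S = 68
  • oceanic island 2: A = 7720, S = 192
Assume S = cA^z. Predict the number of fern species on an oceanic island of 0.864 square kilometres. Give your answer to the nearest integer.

16

z = ln(192/68) / ln(7720/165) = 1.0380 / 3.8456 = 0.2699
c = 68 / 165^0.2699 = 68 / 3.968 = 17.14
S₃ = 17.14 × 0.864^0.2699 = 17.14 × 0.9613 ≈ 16.48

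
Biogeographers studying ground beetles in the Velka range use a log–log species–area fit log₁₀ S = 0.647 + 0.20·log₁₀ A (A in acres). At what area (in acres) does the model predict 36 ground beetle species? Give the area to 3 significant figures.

35200 acres

36 = 4.436 × A^0.2  ⇒  A^0.2 = 36/4.436 = 8.115
ln A = ln(8.115) / 0.2 = 2.0937 / 0.2 = 10.4687
A = e^10.4687 ≈ 35198 acres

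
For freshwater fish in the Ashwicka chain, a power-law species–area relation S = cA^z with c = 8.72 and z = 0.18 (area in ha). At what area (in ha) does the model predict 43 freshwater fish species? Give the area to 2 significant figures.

7100 ha

43 = 8.72 × A^0.18  ⇒  A^0.18 = 43/8.72 = 4.931
ln A = ln(4.931) / 0.18 = 1.5956 / 0.18 = 8.8643
A = e^8.8643 ≈ 7075 ha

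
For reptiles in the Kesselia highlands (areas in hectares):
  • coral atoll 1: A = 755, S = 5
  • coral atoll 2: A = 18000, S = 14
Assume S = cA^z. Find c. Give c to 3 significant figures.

0.582

z = ln(S₂/S₁) / ln(A₂/A₁) = ln(14/5) / ln(18000/755) = 1.0296 / 3.1714 = 0.3247
c = S₁ / A₁^z = 5 / 755^0.3247 = 5 / 8.597 = 0.5816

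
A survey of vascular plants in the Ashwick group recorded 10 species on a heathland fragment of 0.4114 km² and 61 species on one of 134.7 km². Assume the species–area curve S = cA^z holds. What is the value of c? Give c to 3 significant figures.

z = ln(S₂/S₁) / ln(A₂/A₁) = ln(61/10) / ln(134.7/0.4114) = 1.8083 / 5.7912 = 0.3122
c = S₁ / A₁^z = 10 / 0.4114^0.3122 = 10 / 0.7578 = 13.2

13.2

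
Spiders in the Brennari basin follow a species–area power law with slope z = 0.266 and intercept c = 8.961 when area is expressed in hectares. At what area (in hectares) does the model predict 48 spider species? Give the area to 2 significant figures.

48 = 8.961 × A^0.266  ⇒  A^0.266 = 48/8.961 = 5.357
ln A = ln(5.357) / 0.266 = 1.6783 / 0.266 = 6.3095
A = e^6.3095 ≈ 549.8 hectares

550 hectares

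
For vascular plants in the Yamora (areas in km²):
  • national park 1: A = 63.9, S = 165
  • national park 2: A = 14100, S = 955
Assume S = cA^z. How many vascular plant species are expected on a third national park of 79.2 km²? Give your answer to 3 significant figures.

177

z = ln(955/165) / ln(14100/63.9) = 1.7558 / 5.3966 = 0.3253
c = 165 / 63.9^0.3253 = 165 / 3.867 = 42.66
S₃ = 42.66 × 79.2^0.3253 = 42.66 × 4.147 ≈ 176.9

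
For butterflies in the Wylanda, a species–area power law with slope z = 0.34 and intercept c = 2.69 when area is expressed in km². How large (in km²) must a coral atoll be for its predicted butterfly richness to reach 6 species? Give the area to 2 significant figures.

6 = 2.69 × A^0.34  ⇒  A^0.34 = 6/2.69 = 2.23
ln A = ln(2.23) / 0.34 = 0.8022 / 0.34 = 2.3595
A = e^2.3595 ≈ 10.59 km²

11 km²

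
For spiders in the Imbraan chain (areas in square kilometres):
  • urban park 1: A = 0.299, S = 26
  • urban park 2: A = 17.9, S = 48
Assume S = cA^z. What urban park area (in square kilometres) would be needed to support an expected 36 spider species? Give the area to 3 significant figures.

2.62 square kilometres

z = ln(48/26) / ln(17.9/0.299) = 0.6131 / 4.0921 = 0.1498
c = 26 / 0.299^0.1498 = 26 / 0.8345 = 31.16
A = (36/31.16)^(1/0.1498) ⇒ ln A = ln(1.156)/0.1498 = 0.9647
A = e^0.9647 ≈ 2.624 square kilometres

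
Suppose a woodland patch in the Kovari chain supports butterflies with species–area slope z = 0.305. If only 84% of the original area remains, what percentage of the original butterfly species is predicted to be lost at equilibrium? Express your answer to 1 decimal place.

S_new/S_old = (A_new/A_old)^z = 0.84^0.305
= exp(0.305 × ln 0.84) = exp(0.305 × -0.1744) = exp(-0.0532) ≈ 0.9482
Fraction lost = 1 − 0.9482 = 0.05179

5.2%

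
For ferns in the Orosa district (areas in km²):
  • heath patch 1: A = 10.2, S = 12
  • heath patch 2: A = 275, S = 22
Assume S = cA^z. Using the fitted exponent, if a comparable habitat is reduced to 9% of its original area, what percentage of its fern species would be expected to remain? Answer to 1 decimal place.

64.2%

z = ln(22/12) / ln(275/10.2) = 0.6061 / 3.2944 = 0.1840
S_new/S_old = (A_new/A_old)^z = 0.09^0.1840 = exp(0.1840 × -2.4079) = 0.6421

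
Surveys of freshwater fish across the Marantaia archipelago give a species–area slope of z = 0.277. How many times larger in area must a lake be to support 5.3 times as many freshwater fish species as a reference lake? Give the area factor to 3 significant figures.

(A₂/A₁)^0.277 = 5.3, so A₂/A₁ = 5.3^(1/0.277) = 5.3^3.61
ln(A₂/A₁) = ln 5.3 / 0.277 = 1.6677 / 0.277 = 6.0206
A₂/A₁ = e^6.0206 ≈ 411.8

412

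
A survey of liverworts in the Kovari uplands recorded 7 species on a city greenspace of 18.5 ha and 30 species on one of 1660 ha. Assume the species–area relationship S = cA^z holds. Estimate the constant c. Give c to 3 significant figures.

2.72

z = ln(S₂/S₁) / ln(A₂/A₁) = ln(30/7) / ln(1660/18.5) = 1.4553 / 4.4968 = 0.3236
c = S₁ / A₁^z = 7 / 18.5^0.3236 = 7 / 2.571 = 2.723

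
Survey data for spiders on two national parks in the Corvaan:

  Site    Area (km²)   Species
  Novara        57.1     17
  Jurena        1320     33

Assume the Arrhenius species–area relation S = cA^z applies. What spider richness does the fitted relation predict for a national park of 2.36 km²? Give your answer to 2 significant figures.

z = ln(33/17) / ln(1320/57.1) = 0.6633 / 3.1406 = 0.2112
c = 17 / 57.1^0.2112 = 17 / 2.35 = 7.235
S₃ = 7.235 × 2.36^0.2112 = 7.235 × 1.199 ≈ 8.674

8.7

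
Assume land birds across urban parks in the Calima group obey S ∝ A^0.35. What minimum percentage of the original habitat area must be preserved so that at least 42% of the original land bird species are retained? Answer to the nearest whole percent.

Need (A_new/A_old)^0.35 = 0.42, so A_new/A_old = 0.42^(1/0.35) = 0.42^2.857
ln(A_new/A_old) = ln 0.42 / 0.35 = -0.8675 / 0.35 = -2.4786
A_new/A_old = e^-2.4786 ≈ 0.08386

8%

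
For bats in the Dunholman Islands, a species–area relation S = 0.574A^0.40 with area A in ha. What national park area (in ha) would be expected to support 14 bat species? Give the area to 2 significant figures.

2900 ha

14 = 0.574 × A^0.4  ⇒  A^0.4 = 14/0.574 = 24.39
ln A = ln(24.39) / 0.4 = 3.1942 / 0.4 = 7.9855
A = e^7.9855 ≈ 2938 ha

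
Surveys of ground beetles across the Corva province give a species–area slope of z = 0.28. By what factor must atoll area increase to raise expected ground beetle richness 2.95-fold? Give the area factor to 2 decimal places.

(A₂/A₁)^0.28 = 2.95, so A₂/A₁ = 2.95^(1/0.28) = 2.95^3.571
ln(A₂/A₁) = ln 2.95 / 0.28 = 1.0818 / 0.28 = 3.8636
A₂/A₁ = e^3.8636 ≈ 47.64

47.64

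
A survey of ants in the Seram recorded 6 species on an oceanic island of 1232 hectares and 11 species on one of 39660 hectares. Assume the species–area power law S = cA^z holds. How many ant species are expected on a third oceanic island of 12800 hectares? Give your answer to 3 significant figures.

9.03

z = ln(11/6) / ln(39660/1232) = 0.6061 / 3.4717 = 0.1746
c = 6 / 1232^0.1746 = 6 / 3.464 = 1.732
S₃ = 1.732 × 12800^0.1746 = 1.732 × 5.213 ≈ 9.029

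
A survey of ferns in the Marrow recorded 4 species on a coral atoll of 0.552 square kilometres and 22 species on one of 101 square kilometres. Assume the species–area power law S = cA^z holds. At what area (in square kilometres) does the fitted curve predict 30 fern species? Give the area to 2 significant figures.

z = ln(22/4) / ln(101/0.552) = 1.7047 / 5.2093 = 0.3272
c = 4 / 0.552^0.3272 = 4 / 0.8233 = 4.859
A = (30/4.859)^(1/0.3272) ⇒ ln A = ln(6.175)/0.3272 = 5.5629
A = e^5.5629 ≈ 260.6 square kilometres

260 square kilometres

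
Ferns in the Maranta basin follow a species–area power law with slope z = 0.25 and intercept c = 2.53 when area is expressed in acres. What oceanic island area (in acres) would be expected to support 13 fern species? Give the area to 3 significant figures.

13 = 2.53 × A^0.25  ⇒  A^0.25 = 13/2.53 = 5.138
ln A = ln(5.138) / 0.25 = 1.6367 / 0.25 = 6.5469
A = e^6.5469 ≈ 697.1 acres

697 acres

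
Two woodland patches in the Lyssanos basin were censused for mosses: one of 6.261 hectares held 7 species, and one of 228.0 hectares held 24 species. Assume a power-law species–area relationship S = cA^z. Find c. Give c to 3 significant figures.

z = ln(S₂/S₁) / ln(A₂/A₁) = ln(24/7) / ln(228/6.261) = 1.2321 / 3.5950 = 0.3427
c = S₁ / A₁^z = 7 / 6.261^0.3427 = 7 / 1.875 = 3.733

3.73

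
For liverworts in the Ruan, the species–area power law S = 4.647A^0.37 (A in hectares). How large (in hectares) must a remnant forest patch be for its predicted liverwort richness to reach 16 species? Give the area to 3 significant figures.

16 = 4.647 × A^0.37  ⇒  A^0.37 = 16/4.647 = 3.443
ln A = ln(3.443) / 0.37 = 1.2364 / 0.37 = 3.3415
A = e^3.3415 ≈ 28.26 hectares

28.3 hectares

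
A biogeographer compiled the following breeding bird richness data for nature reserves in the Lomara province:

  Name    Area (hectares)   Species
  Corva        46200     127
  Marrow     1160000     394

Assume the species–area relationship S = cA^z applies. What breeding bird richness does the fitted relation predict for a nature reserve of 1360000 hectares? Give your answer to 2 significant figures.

420

z = ln(394/127) / ln(1160000/46200) = 1.1322 / 3.2232 = 0.3513
c = 127 / 46200^0.3513 = 127 / 43.5 = 2.92
S₃ = 2.92 × 1360000^0.3513 = 2.92 × 142.7 ≈ 416.6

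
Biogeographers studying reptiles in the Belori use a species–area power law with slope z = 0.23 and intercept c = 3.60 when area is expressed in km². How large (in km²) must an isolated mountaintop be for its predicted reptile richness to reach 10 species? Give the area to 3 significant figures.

84.9 km²

10 = 3.6 × A^0.23  ⇒  A^0.23 = 10/3.6 = 2.778
ln A = ln(2.778) / 0.23 = 1.0217 / 0.23 = 4.4420
A = e^4.4420 ≈ 84.94 km²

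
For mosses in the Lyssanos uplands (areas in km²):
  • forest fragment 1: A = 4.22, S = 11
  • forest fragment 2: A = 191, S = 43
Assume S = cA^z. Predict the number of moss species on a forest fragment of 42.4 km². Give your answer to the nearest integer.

25

z = ln(43/11) / ln(191/4.22) = 1.3633 / 3.8124 = 0.3576
c = 11 / 4.22^0.3576 = 11 / 1.673 = 6.573
S₃ = 6.573 × 42.4^0.3576 = 6.573 × 3.819 ≈ 25.1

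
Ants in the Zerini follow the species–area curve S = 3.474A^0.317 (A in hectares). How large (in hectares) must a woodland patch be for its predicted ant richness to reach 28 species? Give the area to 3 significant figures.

28 = 3.474 × A^0.317  ⇒  A^0.317 = 28/3.474 = 8.06
ln A = ln(8.06) / 0.317 = 2.0869 / 0.317 = 6.5833
A = e^6.5833 ≈ 722.9 hectares

723 hectares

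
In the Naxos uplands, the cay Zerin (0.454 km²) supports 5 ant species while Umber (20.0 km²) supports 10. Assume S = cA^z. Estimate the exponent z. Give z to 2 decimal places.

0.18

Taking logs: ln S = ln c + z ln A, so z = (ln S₂ − ln S₁)/(ln A₂ − ln A₁).
z = ln(10/5) / ln(20/0.454) = ln(2) / ln(44.05) = 0.6931 / 3.7854 = 0.1831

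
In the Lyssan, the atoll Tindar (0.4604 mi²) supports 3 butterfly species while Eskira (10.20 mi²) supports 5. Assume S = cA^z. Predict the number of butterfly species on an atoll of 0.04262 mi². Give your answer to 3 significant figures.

2.03

z = ln(5/3) / ln(10.2/0.4604) = 0.5108 / 3.0980 = 0.1649
c = 3 / 0.4604^0.1649 = 3 / 0.8799 = 3.409
S₃ = 3.409 × 0.04262^0.1649 = 3.409 × 0.5943 ≈ 2.026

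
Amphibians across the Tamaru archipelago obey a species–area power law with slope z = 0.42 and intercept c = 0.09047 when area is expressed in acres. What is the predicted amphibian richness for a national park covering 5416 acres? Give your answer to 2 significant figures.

3.3

S = 0.09047 × 5416^0.42
ln S = ln 0.09047 + 0.42 × ln 5416 = -2.4027 + 0.42 × 8.5971 = 1.2081
S = e^1.2081 ≈ 3.347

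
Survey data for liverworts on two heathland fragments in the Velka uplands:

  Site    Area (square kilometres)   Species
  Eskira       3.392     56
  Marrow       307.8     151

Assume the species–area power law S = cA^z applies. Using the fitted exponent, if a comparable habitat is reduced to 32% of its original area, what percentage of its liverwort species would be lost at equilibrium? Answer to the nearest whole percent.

22%

z = ln(151/56) / ln(307.8/3.392) = 0.9919 / 4.5080 = 0.2200
S_new/S_old = (A_new/A_old)^z = 0.32^0.2200 = exp(0.2200 × -1.1394) = 0.7782
Fraction lost = 1 − 0.7782 = 0.2218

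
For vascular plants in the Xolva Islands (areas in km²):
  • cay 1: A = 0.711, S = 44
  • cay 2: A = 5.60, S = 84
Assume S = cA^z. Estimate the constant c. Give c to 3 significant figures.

49.0

z = ln(S₂/S₁) / ln(A₂/A₁) = ln(84/44) / ln(5.6/0.711) = 0.6466 / 2.0638 = 0.3133
c = S₁ / A₁^z = 44 / 0.711^0.3133 = 44 / 0.8986 = 48.96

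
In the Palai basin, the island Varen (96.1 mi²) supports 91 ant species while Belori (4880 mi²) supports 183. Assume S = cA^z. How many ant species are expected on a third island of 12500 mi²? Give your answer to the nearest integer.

z = ln(183/91) / ln(4880/96.1) = 0.6986 / 3.9275 = 0.1779
c = 91 / 96.1^0.1779 = 91 / 2.253 = 40.4
S₃ = 40.4 × 12500^0.1779 = 40.4 × 5.355 ≈ 216.3

216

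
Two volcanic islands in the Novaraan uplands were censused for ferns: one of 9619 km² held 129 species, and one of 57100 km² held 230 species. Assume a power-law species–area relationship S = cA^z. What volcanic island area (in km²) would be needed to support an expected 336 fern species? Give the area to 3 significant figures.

z = ln(230/129) / ln(57100/9619) = 0.5783 / 1.7811 = 0.3247
c = 129 / 9619^0.3247 = 129 / 19.64 = 6.567
A = (336/6.567)^(1/0.3247) ⇒ ln A = ln(51.16)/0.3247 = 12.1200
A = e^12.1200 ≈ 183502 km²

184000 km²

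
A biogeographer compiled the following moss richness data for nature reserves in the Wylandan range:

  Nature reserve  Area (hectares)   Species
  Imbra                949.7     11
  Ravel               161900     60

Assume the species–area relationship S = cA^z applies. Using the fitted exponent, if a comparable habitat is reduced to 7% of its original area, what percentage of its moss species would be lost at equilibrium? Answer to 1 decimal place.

58.4%

z = ln(60/11) / ln(161900/949.7) = 1.6964 / 5.1386 = 0.3301
S_new/S_old = (A_new/A_old)^z = 0.07^0.3301 = exp(0.3301 × -2.6593) = 0.4156
Fraction lost = 1 − 0.4156 = 0.5844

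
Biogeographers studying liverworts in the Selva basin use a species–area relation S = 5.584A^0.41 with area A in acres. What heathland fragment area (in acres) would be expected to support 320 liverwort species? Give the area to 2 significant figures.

320 = 5.584 × A^0.41  ⇒  A^0.41 = 320/5.584 = 57.31
ln A = ln(57.31) / 0.41 = 4.0484 / 0.41 = 9.8742
A = e^9.8742 ≈ 19422 acres

19000 acres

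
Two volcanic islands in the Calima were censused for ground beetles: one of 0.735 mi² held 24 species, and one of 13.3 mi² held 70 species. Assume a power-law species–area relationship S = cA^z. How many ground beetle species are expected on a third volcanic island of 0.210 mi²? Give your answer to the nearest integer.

z = ln(70/24) / ln(13.3/0.735) = 1.0704 / 2.8956 = 0.3697
c = 24 / 0.735^0.3697 = 24 / 0.8924 = 26.89
S₃ = 26.89 × 0.21^0.3697 = 26.89 × 0.5616 ≈ 15.1

15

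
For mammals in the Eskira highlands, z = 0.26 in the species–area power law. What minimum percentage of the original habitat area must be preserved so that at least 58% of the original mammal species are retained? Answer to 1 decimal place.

12.3%

Need (A_new/A_old)^0.26 = 0.58, so A_new/A_old = 0.58^(1/0.26) = 0.58^3.846
ln(A_new/A_old) = ln 0.58 / 0.26 = -0.5447 / 0.26 = -2.0951
A_new/A_old = e^-2.0951 ≈ 0.1231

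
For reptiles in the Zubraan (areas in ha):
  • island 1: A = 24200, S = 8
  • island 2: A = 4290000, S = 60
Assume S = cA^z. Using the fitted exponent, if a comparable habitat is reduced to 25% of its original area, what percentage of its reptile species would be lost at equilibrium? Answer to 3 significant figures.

z = ln(60/8) / ln(4290000/24200) = 2.0149 / 5.1777 = 0.3892
S_new/S_old = (A_new/A_old)^z = 0.25^0.3892 = exp(0.3892 × -1.3863) = 0.5831
Fraction lost = 1 − 0.5831 = 0.4169

41.7%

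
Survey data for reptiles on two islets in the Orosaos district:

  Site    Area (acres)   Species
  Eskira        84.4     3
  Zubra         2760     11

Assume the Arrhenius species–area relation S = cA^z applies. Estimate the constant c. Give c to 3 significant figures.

z = ln(S₂/S₁) / ln(A₂/A₁) = ln(11/3) / ln(2760/84.4) = 1.2993 / 3.4874 = 0.3726
c = S₁ / A₁^z = 3 / 84.4^0.3726 = 3 / 5.22 = 0.5747

0.575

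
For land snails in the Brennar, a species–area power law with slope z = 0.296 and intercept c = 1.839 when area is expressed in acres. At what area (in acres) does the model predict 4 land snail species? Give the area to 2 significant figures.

4 = 1.839 × A^0.296  ⇒  A^0.296 = 4/1.839 = 2.175
ln A = ln(2.175) / 0.296 = 0.7771 / 0.296 = 2.6252
A = e^2.6252 ≈ 13.81 acres

14 acres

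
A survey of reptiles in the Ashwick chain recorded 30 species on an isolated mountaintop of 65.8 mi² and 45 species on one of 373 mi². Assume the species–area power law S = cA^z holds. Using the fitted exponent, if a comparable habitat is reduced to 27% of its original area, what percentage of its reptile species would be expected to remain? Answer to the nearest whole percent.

74%

z = ln(45/30) / ln(373/65.8) = 0.4055 / 1.7350 = 0.2337
S_new/S_old = (A_new/A_old)^z = 0.27^0.2337 = exp(0.2337 × -1.3093) = 0.7364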